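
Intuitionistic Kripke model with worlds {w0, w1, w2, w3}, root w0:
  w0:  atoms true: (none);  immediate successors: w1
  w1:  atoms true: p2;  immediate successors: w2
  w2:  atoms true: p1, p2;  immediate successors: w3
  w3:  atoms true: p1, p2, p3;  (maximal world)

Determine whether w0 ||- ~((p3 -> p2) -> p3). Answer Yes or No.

w0 ||-/- ~((p3 -> p2) -> p3) since w3 is accessible from w0 and w3 ||- (p3 -> p2) -> p3.
w3 ||- (p3 -> p2) -> p3: every world accessible from w3 that forces p3 -> p2 (namely w3) also forces p3.

No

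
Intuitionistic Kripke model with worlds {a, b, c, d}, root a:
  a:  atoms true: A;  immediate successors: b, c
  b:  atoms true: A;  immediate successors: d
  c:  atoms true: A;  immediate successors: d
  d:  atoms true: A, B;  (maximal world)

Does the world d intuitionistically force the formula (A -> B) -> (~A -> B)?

d ||- (A -> B) -> (~A -> B): every world accessible from d that forces A -> B (namely d) also forces ~A -> B.

Yes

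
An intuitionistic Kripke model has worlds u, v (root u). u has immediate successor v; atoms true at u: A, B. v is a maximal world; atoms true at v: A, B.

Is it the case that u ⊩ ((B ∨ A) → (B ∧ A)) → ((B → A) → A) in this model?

Yes

u ⊩ ((B ∨ A) → (B ∧ A)) → ((B → A) → A): every world accessible from u that forces (B ∨ A) → (B ∧ A) (namely u, v) also forces (B → A) → A.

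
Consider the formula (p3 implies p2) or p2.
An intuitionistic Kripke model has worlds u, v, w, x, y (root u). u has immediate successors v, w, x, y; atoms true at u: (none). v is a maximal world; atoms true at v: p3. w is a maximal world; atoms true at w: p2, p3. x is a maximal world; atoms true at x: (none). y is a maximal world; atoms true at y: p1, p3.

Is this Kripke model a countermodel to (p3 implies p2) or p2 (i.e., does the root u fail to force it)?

u does not force (p3 implies p2) or p2: neither disjunct is forced at u.
u does not force p3 implies p2: at the accessible world v, v forces p3 but v does not force p2.
v lacks atom p2, so v does not force p2.
So the root u does not force (p3 implies p2) or p2; the model is a countermodel.

Yes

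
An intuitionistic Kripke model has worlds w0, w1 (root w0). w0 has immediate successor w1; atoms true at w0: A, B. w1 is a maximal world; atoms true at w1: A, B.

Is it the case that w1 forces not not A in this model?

Yes

w1 forces not not A: no world accessible from w1 forces not A.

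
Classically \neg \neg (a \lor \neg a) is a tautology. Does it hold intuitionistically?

This is the double negation of excluded middle, which is intuitionistically derivable.
Assuming \neg (a \lor \neg a): from a we'd get a \lor \neg a, so \neg a; but then a \lor \neg a again — contradiction. Hence \neg \neg (a \lor \neg a).

Yes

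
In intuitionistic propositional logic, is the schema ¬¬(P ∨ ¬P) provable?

Yes

This is the double negation of excluded middle, which is intuitionistically derivable.
Assuming ¬(P ∨ ¬P): from P we'd get P ∨ ¬P, so ¬P; but then P ∨ ¬P again — contradiction. Hence ¬¬(P ∨ ¬P).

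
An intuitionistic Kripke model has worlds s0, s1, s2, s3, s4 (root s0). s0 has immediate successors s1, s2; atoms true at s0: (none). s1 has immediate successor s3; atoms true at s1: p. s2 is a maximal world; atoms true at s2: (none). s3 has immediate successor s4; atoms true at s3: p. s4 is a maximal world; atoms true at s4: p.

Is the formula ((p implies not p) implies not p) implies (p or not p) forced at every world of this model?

Not every world: s0 does not force ((p implies not p) implies not p) implies (p or not p).
s0 does not force ((p implies not p) implies not p) implies (p or not p): already at s0 itself, s0 forces (p implies not p) implies not p but s0 does not force p or not p.
s0 does not force p or not p: neither disjunct is forced at s0.
s0 lacks atom p, so s0 does not force p.

No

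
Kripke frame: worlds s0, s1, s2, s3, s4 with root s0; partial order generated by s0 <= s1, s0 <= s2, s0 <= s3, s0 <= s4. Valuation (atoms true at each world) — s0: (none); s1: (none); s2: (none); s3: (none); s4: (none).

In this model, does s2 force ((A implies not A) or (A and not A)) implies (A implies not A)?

s2 forces ((A implies not A) or (A and not A)) implies (A implies not A): every world accessible from s2 that forces (A implies not A) or (A and not A) (namely s2) also forces A implies not A.

Yes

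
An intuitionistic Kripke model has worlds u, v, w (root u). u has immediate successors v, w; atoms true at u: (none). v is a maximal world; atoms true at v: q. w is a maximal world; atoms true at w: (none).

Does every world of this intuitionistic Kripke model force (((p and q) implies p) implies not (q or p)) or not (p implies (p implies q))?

Not every world: u does not force (((p and q) implies p) implies not (q or p)) or not (p implies (p implies q)).
u does not force (((p and q) implies p) implies not (q or p)) or not (p implies (p implies q)): neither disjunct is forced at u.
u does not force ((p and q) implies p) implies not (q or p): already at u itself, u forces (p and q) implies p but u does not force not (q or p).

No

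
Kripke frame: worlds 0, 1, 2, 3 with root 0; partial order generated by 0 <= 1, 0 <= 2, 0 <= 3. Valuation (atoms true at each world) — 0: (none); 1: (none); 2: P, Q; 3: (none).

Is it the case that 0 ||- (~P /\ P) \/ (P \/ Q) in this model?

No

0 ||-/- (~P /\ P) \/ (P \/ Q): neither disjunct is forced at 0.
0 ||-/- ~P /\ P since 0 fails ~P.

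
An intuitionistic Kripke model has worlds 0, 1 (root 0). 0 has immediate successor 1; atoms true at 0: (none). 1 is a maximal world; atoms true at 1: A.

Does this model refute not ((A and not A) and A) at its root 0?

No

0 forces not ((A and not A) and A): no world accessible from 0 forces (A and not A) and A.
So the root 0 forces not ((A and not A) and A); the model is not a countermodel.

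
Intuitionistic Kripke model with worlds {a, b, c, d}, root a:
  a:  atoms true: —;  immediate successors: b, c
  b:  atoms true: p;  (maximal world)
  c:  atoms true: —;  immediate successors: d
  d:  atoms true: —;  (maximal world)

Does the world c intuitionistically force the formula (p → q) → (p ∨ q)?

c ⊮ (p → q) → (p ∨ q): already at c itself, c ⊩ p → q but c ⊮ p ∨ q.
c ⊮ p ∨ q: neither disjunct is forced at c.
c lacks atom p, so c ⊮ p.

No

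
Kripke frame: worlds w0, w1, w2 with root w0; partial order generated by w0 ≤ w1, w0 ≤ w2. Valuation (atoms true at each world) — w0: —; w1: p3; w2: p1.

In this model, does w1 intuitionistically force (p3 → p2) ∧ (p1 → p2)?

No

w1 ⊮ (p3 → p2) ∧ (p1 → p2) since w1 fails p3 → p2.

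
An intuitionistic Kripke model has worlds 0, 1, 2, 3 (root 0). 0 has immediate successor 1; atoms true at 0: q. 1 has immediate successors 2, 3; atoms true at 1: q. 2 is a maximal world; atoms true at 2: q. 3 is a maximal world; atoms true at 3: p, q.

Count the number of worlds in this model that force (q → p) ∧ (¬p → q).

0: does not force it — 0 ⊮ (q → p) ∧ (¬p → q) since 0 fails q → p.
1: does not force it — 1 ⊮ (q → p) ∧ (¬p → q) since 1 fails q → p.
2: does not force it — 2 ⊮ (q → p) ∧ (¬p → q) since 2 fails q → p.
3: forces it.
Worlds forcing the formula: {3}.

1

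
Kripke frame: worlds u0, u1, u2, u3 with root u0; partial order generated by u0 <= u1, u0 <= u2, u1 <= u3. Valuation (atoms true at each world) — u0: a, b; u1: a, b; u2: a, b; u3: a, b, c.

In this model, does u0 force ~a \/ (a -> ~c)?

No

u0 ||-/- ~a \/ (a -> ~c): neither disjunct is forced at u0.
u0 ||-/- ~a since u0 is accessible from u0 and u0 ||- a.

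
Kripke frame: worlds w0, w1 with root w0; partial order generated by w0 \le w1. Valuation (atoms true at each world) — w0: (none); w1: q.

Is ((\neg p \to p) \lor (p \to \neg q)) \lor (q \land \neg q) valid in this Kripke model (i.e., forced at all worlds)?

Yes

w0 \Vdash ((\neg p \to p) \lor (p \to \neg q)) \lor (q \land \neg q) via the disjunct (\neg p \to p) \lor (p \to \neg q).
Since the root w0 forces ((\neg p \to p) \lor (p \to \neg q)) \lor (q \land \neg q) and forcing is persistent (monotone upward), every world forces it.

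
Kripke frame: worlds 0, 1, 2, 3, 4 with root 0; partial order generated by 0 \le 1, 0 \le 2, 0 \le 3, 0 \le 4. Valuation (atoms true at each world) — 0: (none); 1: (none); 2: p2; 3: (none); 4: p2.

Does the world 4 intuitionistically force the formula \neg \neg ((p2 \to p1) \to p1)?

4 \Vdash \neg \neg ((p2 \to p1) \to p1): no world accessible from 4 forces \neg ((p2 \to p1) \to p1).

Yes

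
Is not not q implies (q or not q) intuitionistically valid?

This is a variant of double-negation elimination (deriving excluded middle from double negation), which is not intuitionistically valid.
A Kripke countermodel: worlds w0, w1; order generated by w0 <= w1; atoms true at each world — w0:{}; w1:{q}.
w0 does not force not not q implies (q or not q): already at w0 itself, w0 forces not not q but w0 does not force q or not q.
w0 does not force q or not q: neither disjunct is forced at w0.
w0 lacks atom q, so w0 does not force q.
So the root w0 does not force the formula.

No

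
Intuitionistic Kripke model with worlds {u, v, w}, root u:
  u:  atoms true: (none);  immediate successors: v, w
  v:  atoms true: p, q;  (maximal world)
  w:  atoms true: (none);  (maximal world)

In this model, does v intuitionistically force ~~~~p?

Yes

v ||- ~~~~p: no world accessible from v forces ~~~p.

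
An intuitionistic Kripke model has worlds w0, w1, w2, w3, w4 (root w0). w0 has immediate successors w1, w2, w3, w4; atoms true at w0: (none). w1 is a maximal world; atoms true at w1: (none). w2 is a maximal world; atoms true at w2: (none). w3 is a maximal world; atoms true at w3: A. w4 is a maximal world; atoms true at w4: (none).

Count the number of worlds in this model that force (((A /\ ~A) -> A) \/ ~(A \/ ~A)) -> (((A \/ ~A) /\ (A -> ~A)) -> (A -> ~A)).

w0: forces it.
w1: forces it.
w2: forces it.
w3: forces it.
w4: forces it.
Worlds forcing the formula: {w0, w1, w2, w3, w4}.

5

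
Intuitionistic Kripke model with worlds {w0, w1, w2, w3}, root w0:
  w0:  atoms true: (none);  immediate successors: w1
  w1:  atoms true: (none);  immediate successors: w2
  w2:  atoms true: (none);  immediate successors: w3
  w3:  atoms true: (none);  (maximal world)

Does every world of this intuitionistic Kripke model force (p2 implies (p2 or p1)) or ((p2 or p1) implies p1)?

w0 forces (p2 implies (p2 or p1)) or ((p2 or p1) implies p1) via the disjunct p2 implies (p2 or p1).
Since the root w0 forces (p2 implies (p2 or p1)) or ((p2 or p1) implies p1) and forcing is persistent (monotone upward), every world forces it.

Yes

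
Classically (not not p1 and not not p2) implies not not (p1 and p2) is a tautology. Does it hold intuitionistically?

Yes

This is the distribution of double negation over conjunction, which is intuitionistically derivable.
Assume not not p1, not not p2, and not (p1 and p2). From p1 we'd get not p2 (since p1 and p2 is refuted), contradicting not not p2; so not p1, contradicting not not p1.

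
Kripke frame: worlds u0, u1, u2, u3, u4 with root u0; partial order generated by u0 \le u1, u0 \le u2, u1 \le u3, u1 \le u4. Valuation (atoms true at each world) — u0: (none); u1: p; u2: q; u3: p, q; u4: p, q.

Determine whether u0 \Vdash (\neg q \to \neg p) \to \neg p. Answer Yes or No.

No

u0 \nVdash (\neg q \to \neg p) \to \neg p: already at u0 itself, u0 \Vdash \neg q \to \neg p but u0 \nVdash \neg p.
u0 \nVdash \neg p since u1 is accessible from u0 and u1 \Vdash p.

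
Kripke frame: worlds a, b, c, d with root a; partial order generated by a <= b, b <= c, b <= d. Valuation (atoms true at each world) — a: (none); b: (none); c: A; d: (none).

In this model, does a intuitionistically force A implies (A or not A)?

a forces A implies (A or not A): every world accessible from a that forces A (namely c) also forces A or not A.

Yes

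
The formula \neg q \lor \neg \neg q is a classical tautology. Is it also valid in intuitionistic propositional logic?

No

This is the weak law of excluded middle, which is not intuitionistically valid.
A Kripke countermodel: worlds 0, 1, 2; order generated by 0 \le 1, 0 \le 2; atoms true at each world — 0:{}; 1:{q}; 2:{}.
0 \nVdash \neg q \lor \neg \neg q: neither disjunct is forced at 0.
0 \nVdash \neg q since 1 is accessible from 0 and 1 \Vdash q.
So the root 0 does not force the formula.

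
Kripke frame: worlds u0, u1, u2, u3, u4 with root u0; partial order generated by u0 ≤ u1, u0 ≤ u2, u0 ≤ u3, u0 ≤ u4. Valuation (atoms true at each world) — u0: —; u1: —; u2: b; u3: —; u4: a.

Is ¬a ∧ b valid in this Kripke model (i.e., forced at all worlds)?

Not every world: u0 ⊮ ¬a ∧ b.
u0 ⊮ ¬a ∧ b since u0 fails ¬a.

No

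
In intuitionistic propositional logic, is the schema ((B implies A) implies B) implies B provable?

No

This is Peirce's law, which is not intuitionistically valid.
A Kripke countermodel: worlds 0, 1; order generated by 0 <= 1; atoms true at each world — 0:{}; 1:{B}.
0 does not force ((B implies A) implies B) implies B: already at 0 itself, 0 forces (B implies A) implies B but 0 does not force B.
0 lacks atom B, so 0 does not force B.
So the root 0 does not force the formula.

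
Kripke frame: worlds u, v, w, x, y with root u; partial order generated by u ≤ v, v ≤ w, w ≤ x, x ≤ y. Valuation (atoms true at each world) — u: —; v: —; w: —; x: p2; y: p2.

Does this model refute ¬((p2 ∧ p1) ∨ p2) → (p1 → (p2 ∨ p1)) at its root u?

No

u ⊩ ¬((p2 ∧ p1) ∨ p2) → (p1 → (p2 ∨ p1)) vacuously: no world accessible from u forces the antecedent ¬((p2 ∧ p1) ∨ p2).
So the root u forces ¬((p2 ∧ p1) ∨ p2) → (p1 → (p2 ∨ p1)); the model is not a countermodel.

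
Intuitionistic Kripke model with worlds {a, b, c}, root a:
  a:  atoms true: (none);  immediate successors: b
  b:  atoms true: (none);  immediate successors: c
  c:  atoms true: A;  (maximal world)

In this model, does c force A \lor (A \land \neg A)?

Yes

c \Vdash A \lor (A \land \neg A) via the disjunct A.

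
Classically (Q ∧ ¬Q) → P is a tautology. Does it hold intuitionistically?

This is an instance of ex falso quodlibet, which is intuitionistically derivable.
No world can force both Q and ¬Q, so the antecedent Q ∧ ¬Q is never forced and the implication holds vacuously at every world.

Yes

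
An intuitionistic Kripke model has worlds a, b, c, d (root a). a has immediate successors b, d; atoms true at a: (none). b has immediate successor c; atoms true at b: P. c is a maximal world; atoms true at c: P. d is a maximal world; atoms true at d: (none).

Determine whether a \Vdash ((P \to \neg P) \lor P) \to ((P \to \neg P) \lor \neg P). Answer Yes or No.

a \nVdash ((P \to \neg P) \lor P) \to ((P \to \neg P) \lor \neg P): at the accessible world b, b \Vdash (P \to \neg P) \lor P but b \nVdash (P \to \neg P) \lor \neg P.
b \nVdash (P \to \neg P) \lor \neg P: neither disjunct is forced at b.
b \nVdash P \to \neg P: already at b itself, b \Vdash P but b \nVdash \neg P.
b \nVdash \neg P since b is accessible from b and b \Vdash P.

No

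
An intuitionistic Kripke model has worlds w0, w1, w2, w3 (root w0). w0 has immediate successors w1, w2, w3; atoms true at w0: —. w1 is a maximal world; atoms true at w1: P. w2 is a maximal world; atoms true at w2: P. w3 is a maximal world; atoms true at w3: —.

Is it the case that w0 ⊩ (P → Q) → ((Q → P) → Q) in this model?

No

w0 ⊮ (P → Q) → ((Q → P) → Q): at the accessible world w3, w3 ⊩ P → Q but w3 ⊮ (Q → P) → Q.
w3 ⊮ (Q → P) → Q: already at w3 itself, w3 ⊩ Q → P but w3 ⊮ Q.
w3 lacks atom Q, so w3 ⊮ Q.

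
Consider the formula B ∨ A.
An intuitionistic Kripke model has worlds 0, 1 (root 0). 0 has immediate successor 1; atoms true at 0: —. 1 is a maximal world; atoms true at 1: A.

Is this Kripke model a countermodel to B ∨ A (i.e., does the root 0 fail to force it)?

Yes

0 ⊮ B ∨ A: neither disjunct is forced at 0.
0 lacks atom B, so 0 ⊮ B.
So the root 0 does not force B ∨ A; the model is a countermodel.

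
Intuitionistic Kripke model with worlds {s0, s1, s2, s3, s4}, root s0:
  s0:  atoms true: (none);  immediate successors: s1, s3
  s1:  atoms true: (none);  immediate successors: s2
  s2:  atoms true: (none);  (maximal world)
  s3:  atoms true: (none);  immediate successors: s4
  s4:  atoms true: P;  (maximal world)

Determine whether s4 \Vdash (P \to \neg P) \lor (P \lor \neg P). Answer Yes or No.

s4 \Vdash (P \to \neg P) \lor (P \lor \neg P) via the disjunct P \lor \neg P.

Yes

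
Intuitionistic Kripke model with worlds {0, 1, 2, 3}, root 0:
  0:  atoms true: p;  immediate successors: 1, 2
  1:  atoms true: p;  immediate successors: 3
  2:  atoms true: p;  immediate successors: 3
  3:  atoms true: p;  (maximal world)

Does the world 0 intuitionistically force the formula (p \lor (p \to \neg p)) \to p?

0 \Vdash (p \lor (p \to \neg p)) \to p: every world accessible from 0 that forces p \lor (p \to \neg p) (namely 0, 1, 2, 3) also forces p.

Yes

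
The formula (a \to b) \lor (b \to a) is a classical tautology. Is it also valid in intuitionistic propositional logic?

This is the Gödel–Dummett linearity axiom, which is not intuitionistically valid.
A Kripke countermodel: worlds w0, w1, w2; order generated by w0 \le w1, w0 \le w2; atoms true at each world — w0:{}; w1:{a}; w2:{b}.
w0 \nVdash (a \to b) \lor (b \to a): neither disjunct is forced at w0.
w0 \nVdash a \to b: at the accessible world w1, w1 \Vdash a but w1 \nVdash b.
w1 lacks atom b, so w1 \nVdash b.
So the root w0 does not force the formula.

No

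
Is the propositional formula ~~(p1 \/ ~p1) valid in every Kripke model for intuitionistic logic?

Yes

This is the double negation of excluded middle, which is intuitionistically derivable.
Assuming ~(p1 \/ ~p1): from p1 we'd get p1 \/ ~p1, so ~p1; but then p1 \/ ~p1 again — contradiction. Hence ~~(p1 \/ ~p1).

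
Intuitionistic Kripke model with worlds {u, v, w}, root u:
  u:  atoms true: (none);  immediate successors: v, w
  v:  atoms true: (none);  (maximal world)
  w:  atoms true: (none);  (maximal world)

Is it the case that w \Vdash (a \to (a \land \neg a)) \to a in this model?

w \nVdash (a \to (a \land \neg a)) \to a: already at w itself, w \Vdash a \to (a \land \neg a) but w \nVdash a.
w lacks atom a, so w \nVdash a.

No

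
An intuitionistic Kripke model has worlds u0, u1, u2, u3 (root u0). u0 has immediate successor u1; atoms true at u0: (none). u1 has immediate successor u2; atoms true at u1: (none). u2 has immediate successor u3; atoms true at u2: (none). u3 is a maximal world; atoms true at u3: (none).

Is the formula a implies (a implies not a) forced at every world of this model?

u0 forces a implies (a implies not a) vacuously: no world accessible from u0 forces the antecedent a.
Since the root u0 forces a implies (a implies not a) and forcing is persistent (monotone upward), every world forces it.

Yes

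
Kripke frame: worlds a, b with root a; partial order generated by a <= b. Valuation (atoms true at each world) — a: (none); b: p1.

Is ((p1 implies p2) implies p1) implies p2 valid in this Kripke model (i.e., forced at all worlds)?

Not every world: a does not force ((p1 implies p2) implies p1) implies p2.
a does not force ((p1 implies p2) implies p1) implies p2: already at a itself, a forces (p1 implies p2) implies p1 but a does not force p2.
a lacks atom p2, so a does not force p2.

No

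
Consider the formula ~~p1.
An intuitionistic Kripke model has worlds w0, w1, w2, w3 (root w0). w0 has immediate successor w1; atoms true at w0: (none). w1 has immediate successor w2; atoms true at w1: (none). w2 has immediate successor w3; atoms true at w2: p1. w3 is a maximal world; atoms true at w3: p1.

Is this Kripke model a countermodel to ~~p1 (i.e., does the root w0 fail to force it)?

No

w0 ||- ~~p1: no world accessible from w0 forces ~p1.
So the root w0 forces ~~p1; the model is not a countermodel.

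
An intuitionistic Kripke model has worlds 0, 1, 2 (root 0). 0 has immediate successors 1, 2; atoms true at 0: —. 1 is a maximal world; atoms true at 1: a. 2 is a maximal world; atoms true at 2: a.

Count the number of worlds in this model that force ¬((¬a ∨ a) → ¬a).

3

0: forces it.
1: forces it.
2: forces it.
Worlds forcing the formula: {0, 1, 2}.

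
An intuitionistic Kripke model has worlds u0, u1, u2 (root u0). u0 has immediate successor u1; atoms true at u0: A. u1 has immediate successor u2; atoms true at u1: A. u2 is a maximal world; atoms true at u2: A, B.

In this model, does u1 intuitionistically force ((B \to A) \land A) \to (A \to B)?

No

u1 \nVdash ((B \to A) \land A) \to (A \to B): already at u1 itself, u1 \Vdash (B \to A) \land A but u1 \nVdash A \to B.
u1 \nVdash A \to B: already at u1 itself, u1 \Vdash A but u1 \nVdash B.
u1 lacks atom B, so u1 \nVdash B.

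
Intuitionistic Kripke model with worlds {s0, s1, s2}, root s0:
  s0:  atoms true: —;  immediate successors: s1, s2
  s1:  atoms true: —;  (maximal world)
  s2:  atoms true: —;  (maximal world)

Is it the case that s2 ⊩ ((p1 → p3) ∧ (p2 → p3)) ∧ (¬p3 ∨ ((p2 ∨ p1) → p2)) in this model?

Yes

s2 ⊩ ((p1 → p3) ∧ (p2 → p3)) ∧ (¬p3 ∨ ((p2 ∨ p1) → p2)) since s2 forces both conjuncts.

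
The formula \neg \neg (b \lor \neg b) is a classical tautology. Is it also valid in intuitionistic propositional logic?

Yes

This is the double negation of excluded middle, which is intuitionistically derivable.
Assuming \neg (b \lor \neg b): from b we'd get b \lor \neg b, so \neg b; but then b \lor \neg b again — contradiction. Hence \neg \neg (b \lor \neg b).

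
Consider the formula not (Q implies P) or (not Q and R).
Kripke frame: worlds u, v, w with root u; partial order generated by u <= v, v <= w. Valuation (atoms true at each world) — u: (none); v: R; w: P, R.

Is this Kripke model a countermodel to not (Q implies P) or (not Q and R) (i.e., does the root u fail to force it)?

Yes

u does not force not (Q implies P) or (not Q and R): neither disjunct is forced at u.
u does not force not (Q implies P) since u is accessible from u and u forces Q implies P.
u forces Q implies P vacuously: no world accessible from u forces the antecedent Q.
So the root u does not force not (Q implies P) or (not Q and R); the model is a countermodel.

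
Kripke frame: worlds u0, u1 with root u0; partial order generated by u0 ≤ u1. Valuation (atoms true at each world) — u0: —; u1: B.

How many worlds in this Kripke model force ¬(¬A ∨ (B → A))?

0

u0: does not force it — u0 ⊮ ¬(¬A ∨ (B → A)) since u0 is accessible from u0 and u0 ⊩ ¬A ∨ (B → A).
u1: does not force it — u1 ⊮ ¬(¬A ∨ (B → A)) since u1 is accessible from u1 and u1 ⊩ ¬A ∨ (B → A).
Worlds forcing the formula: { }.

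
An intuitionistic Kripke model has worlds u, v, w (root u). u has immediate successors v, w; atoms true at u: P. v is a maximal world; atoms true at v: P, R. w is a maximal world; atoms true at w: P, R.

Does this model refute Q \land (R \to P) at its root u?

u \nVdash Q \land (R \to P) since u fails Q.
So the root u does not force Q \land (R \to P); the model is a countermodel.

Yes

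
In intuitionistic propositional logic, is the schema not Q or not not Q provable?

This is the weak law of excluded middle, which is not intuitionistically valid.
A Kripke countermodel: worlds 0, 1, 2; order generated by 0 <= 1, 0 <= 2; atoms true at each world — 0:{}; 1:{Q}; 2:{}.
0 does not force not Q or not not Q: neither disjunct is forced at 0.
0 does not force not Q since 1 is accessible from 0 and 1 forces Q.
So the root 0 does not force the formula.

No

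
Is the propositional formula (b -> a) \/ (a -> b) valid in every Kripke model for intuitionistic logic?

This is the Gödel–Dummett linearity axiom, which is not intuitionistically valid.
A Kripke countermodel: worlds u, v, w; order generated by u <= v, u <= w; atoms true at each world — u:{}; v:{b}; w:{a}.
u ||-/- (b -> a) \/ (a -> b): neither disjunct is forced at u.
u ||-/- b -> a: at the accessible world v, v ||- b but v ||-/- a.
v lacks atom a, so v ||-/- a.
So the root u does not force the formula.

No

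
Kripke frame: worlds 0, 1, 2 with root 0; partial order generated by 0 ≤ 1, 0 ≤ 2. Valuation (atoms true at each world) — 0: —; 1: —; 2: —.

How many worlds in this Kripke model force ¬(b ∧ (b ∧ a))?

3

0: forces it.
1: forces it.
2: forces it.
Worlds forcing the formula: {0, 1, 2}.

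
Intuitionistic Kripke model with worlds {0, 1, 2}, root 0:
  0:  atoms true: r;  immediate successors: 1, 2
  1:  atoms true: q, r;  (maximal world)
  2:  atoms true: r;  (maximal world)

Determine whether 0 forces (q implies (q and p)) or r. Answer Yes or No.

Yes

0 forces (q implies (q and p)) or r via the disjunct r.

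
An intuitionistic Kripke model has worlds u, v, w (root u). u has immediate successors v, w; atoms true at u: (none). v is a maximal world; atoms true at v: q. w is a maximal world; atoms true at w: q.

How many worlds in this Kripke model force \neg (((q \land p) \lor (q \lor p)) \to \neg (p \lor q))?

u: forces it.
v: forces it.
w: forces it.
Worlds forcing the formula: {u, v, w}.

3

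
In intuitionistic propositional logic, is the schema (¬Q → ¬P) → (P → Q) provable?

This is the converse of contraposition, which is not intuitionistically valid.
A Kripke countermodel: worlds w0, w1; order generated by w0 ≤ w1; atoms true at each world — w0:{P}; w1:{P,Q}.
w0 ⊮ (¬Q → ¬P) → (P → Q): already at w0 itself, w0 ⊩ ¬Q → ¬P but w0 ⊮ P → Q.
w0 ⊮ P → Q: already at w0 itself, w0 ⊩ P but w0 ⊮ Q.
w0 lacks atom Q, so w0 ⊮ Q.
So the root w0 does not force the formula.

No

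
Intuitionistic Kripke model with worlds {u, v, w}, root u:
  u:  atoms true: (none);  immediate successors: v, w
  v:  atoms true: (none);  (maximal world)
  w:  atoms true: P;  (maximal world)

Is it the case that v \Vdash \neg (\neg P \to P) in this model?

Yes

v \Vdash \neg (\neg P \to P): no world accessible from v forces \neg P \to P.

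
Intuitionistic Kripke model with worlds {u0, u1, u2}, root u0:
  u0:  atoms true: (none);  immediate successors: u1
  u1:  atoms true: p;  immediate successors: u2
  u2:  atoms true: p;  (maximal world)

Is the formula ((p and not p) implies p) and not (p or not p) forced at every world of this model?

No

Not every world: u0 does not force ((p and not p) implies p) and not (p or not p).
u0 does not force ((p and not p) implies p) and not (p or not p) since u0 fails not (p or not p).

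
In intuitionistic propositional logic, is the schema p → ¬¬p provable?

Yes

This is double-negation introduction, which is intuitionistically derivable.
If a world forces p then every accessible world forces p (persistence), so none forces ¬p; hence ¬¬p.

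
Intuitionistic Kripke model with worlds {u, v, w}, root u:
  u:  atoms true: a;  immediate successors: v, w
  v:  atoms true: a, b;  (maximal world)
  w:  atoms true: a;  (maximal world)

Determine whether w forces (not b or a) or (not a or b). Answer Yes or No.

w forces (not b or a) or (not a or b) via the disjunct not b or a.

Yes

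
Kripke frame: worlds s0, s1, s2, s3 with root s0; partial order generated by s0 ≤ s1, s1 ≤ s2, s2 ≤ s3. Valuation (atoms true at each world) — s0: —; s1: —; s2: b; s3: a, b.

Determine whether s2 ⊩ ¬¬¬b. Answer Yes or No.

No

s2 ⊮ ¬¬¬b since s2 is accessible from s2 and s2 ⊩ ¬¬b.
s2 ⊩ ¬¬b: no world accessible from s2 forces ¬b.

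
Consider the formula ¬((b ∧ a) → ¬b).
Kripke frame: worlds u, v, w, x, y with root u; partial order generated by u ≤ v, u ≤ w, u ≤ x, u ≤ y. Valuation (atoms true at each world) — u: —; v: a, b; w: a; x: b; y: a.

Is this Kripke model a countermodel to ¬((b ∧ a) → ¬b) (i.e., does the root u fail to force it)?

u ⊮ ¬((b ∧ a) → ¬b) since w is accessible from u and w ⊩ (b ∧ a) → ¬b.
w ⊩ (b ∧ a) → ¬b vacuously: no world accessible from w forces the antecedent b ∧ a.
So the root u does not force ¬((b ∧ a) → ¬b); the model is a countermodel.

Yes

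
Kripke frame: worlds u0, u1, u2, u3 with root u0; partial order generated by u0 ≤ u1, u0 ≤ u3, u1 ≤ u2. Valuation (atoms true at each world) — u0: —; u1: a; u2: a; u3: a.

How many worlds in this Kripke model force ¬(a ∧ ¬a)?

4

u0: forces it.
u1: forces it.
u2: forces it.
u3: forces it.
Worlds forcing the formula: {u0, u1, u2, u3}.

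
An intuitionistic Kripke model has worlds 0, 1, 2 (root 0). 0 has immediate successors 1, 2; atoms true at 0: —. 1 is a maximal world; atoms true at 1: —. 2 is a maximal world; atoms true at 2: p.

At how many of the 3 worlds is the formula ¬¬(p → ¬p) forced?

1

0: does not force it — 0 ⊮ ¬¬(p → ¬p) since 2 is accessible from 0 and 2 ⊩ ¬(p → ¬p).
1: forces it.
2: does not force it — 2 ⊮ ¬¬(p → ¬p) since 2 is accessible from 2 and 2 ⊩ ¬(p → ¬p).
Worlds forcing the formula: {1}.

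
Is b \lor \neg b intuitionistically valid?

No

This is the law of excluded middle, which is not intuitionistically valid.
A Kripke countermodel: worlds w0, w1; order generated by w0 \le w1; atoms true at each world — w0:{}; w1:{b}.
w0 \nVdash b \lor \neg b: neither disjunct is forced at w0.
w0 lacks atom b, so w0 \nVdash b.
So the root w0 does not force the formula.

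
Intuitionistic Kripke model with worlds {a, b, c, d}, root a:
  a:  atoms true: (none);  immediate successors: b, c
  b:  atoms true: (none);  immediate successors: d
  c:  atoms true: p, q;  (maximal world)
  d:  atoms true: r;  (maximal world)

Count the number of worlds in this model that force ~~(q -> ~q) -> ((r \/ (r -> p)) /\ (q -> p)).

a: does not force it — a ||-/- ~~(q -> ~q) -> ((r \/ (r -> p)) /\ (q -> p)): at the accessible world b, b ||- ~~(q -> ~q) but b ||-/- (r \/ (r -> p)) /\ (q -> p).
b: does not force it — b ||-/- ~~(q -> ~q) -> ((r \/ (r -> p)) /\ (q -> p)): already at b itself, b ||- ~~(q -> ~q) but b ||-/- (r \/ (r -> p)) /\ (q -> p).
c: forces it.
d: forces it.
Worlds forcing the formula: {c, d}.

2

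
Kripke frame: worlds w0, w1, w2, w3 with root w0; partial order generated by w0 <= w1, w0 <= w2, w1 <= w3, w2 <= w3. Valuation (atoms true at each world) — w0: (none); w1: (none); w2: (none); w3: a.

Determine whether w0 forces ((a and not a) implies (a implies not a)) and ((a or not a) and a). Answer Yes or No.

w0 does not force ((a and not a) implies (a implies not a)) and ((a or not a) and a) since w0 fails (a or not a) and a.

No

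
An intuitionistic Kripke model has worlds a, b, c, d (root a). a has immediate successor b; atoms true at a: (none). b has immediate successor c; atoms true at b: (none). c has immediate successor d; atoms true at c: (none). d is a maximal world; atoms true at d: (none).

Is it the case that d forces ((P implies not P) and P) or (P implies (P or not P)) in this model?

d forces ((P implies not P) and P) or (P implies (P or not P)) via the disjunct P implies (P or not P).

Yes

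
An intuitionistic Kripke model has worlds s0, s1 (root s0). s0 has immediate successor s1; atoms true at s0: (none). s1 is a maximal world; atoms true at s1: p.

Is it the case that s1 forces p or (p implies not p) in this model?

Yes

s1 forces p or (p implies not p) via the disjunct p.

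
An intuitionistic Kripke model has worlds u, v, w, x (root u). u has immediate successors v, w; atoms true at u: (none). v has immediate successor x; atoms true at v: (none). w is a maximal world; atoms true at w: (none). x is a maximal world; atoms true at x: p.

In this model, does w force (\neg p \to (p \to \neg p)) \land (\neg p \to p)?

No

w \nVdash (\neg p \to (p \to \neg p)) \land (\neg p \to p) since w fails \neg p \to p.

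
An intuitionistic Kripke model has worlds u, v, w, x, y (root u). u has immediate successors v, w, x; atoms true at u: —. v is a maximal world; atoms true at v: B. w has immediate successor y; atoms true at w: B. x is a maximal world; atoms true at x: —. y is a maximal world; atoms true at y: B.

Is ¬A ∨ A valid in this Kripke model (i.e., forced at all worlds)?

Yes

u ⊩ ¬A ∨ A via the disjunct ¬A.
Since the root u forces ¬A ∨ A and forcing is persistent (monotone upward), every world forces it.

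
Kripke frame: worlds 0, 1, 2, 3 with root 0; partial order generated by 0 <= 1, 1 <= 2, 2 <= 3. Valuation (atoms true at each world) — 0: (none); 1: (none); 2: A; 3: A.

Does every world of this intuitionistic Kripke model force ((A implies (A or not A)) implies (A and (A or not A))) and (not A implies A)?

No

Not every world: 0 does not force ((A implies (A or not A)) implies (A and (A or not A))) and (not A implies A).
0 does not force ((A implies (A or not A)) implies (A and (A or not A))) and (not A implies A) since 0 fails (A implies (A or not A)) implies (A and (A or not A)).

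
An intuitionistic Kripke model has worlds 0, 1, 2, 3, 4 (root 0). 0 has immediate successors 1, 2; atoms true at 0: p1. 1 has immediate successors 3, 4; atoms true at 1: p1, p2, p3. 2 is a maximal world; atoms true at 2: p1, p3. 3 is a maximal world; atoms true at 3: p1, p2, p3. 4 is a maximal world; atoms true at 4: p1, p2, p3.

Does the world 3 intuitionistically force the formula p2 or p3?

Yes

3 forces p2 or p3 via the disjunct p2.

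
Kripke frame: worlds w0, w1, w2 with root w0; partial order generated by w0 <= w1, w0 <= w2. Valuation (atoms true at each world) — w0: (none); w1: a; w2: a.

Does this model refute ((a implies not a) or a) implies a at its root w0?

w0 forces ((a implies not a) or a) implies a: every world accessible from w0 that forces (a implies not a) or a (namely w1, w2) also forces a.
So the root w0 forces ((a implies not a) or a) implies a; the model is not a countermodel.

No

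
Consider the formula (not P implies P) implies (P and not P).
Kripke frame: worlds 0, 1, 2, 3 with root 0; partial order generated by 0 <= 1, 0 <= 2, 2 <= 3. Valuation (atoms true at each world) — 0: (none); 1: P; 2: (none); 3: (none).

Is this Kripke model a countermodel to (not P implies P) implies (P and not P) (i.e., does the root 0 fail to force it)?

0 does not force (not P implies P) implies (P and not P): at the accessible world 1, 1 forces not P implies P but 1 does not force P and not P.
1 does not force P and not P since 1 fails not P.
So the root 0 does not force (not P implies P) implies (P and not P); the model is a countermodel.

Yes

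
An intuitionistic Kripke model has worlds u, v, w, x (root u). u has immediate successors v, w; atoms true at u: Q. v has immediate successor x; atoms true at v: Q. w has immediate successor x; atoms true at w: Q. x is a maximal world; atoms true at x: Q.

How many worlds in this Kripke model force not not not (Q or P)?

u: does not force it — u does not force not not not (Q or P) since u is accessible from u and u forces not not (Q or P).
v: does not force it — v does not force not not not (Q or P) since v is accessible from v and v forces not not (Q or P).
w: does not force it.
x: does not force it.
Worlds forcing the formula: { }.

0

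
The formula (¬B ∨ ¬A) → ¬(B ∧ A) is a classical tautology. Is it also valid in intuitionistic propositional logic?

Yes

This is a constructively valid De Morgan direction (disjunction of negations to negated conjunction), which is intuitionistically derivable.
If ¬B holds at a world then no accessible world forces B, hence none forces B ∧ A; likewise for ¬A.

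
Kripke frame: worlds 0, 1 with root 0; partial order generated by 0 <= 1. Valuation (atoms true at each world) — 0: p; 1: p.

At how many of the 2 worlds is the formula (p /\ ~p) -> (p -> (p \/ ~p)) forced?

2

0: forces it.
1: forces it.
Worlds forcing the formula: {0, 1}.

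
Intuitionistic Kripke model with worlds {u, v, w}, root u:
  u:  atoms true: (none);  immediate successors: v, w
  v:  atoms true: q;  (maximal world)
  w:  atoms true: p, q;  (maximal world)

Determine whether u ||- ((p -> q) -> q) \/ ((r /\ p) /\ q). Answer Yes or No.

No

u ||-/- ((p -> q) -> q) \/ ((r /\ p) /\ q): neither disjunct is forced at u.
u ||-/- (p -> q) -> q: already at u itself, u ||- p -> q but u ||-/- q.
u lacks atom q, so u ||-/- q.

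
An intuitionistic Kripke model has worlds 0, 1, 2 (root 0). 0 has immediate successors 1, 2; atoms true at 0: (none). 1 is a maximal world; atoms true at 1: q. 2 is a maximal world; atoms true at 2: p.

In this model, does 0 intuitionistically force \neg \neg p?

0 \nVdash \neg \neg p since 1 is accessible from 0 and 1 \Vdash \neg p.
1 \Vdash \neg p: no world accessible from 1 forces p.

No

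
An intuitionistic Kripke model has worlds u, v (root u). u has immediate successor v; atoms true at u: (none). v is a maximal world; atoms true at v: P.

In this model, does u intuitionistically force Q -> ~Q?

u ||- Q -> ~Q vacuously: no world accessible from u forces the antecedent Q.

Yes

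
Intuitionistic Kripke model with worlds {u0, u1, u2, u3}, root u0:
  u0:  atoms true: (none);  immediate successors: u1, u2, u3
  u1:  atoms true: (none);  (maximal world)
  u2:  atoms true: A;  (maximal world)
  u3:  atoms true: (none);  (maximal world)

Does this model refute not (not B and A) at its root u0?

Yes

u0 does not force not (not B and A) since u2 is accessible from u0 and u2 forces not B and A.
u2 forces not B and A since u2 forces both conjuncts.
So the root u0 does not force not (not B and A); the model is a countermodel.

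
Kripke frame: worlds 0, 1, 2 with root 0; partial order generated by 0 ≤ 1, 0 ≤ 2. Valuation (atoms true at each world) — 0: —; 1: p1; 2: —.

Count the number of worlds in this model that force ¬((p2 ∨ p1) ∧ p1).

1

0: does not force it — 0 ⊮ ¬((p2 ∨ p1) ∧ p1) since 1 is accessible from 0 and 1 ⊩ (p2 ∨ p1) ∧ p1.
1: does not force it.
2: forces it.
Worlds forcing the formula: {2}.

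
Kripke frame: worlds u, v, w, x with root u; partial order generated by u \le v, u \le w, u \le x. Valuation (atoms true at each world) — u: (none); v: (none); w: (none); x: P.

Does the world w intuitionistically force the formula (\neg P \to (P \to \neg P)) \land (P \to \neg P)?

w \Vdash (\neg P \to (P \to \neg P)) \land (P \to \neg P) since w forces both conjuncts.

Yes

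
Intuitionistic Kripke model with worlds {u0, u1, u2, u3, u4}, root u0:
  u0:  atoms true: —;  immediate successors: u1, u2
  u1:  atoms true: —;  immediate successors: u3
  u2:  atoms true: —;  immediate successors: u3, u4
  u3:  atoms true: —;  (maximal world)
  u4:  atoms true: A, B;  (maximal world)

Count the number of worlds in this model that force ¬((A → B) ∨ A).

0

u0: does not force it — u0 ⊮ ¬((A → B) ∨ A) since u0 is accessible from u0 and u0 ⊩ (A → B) ∨ A.
u1: does not force it.
u2: does not force it.
u3: does not force it.
u4: does not force it.
Worlds forcing the formula: { }.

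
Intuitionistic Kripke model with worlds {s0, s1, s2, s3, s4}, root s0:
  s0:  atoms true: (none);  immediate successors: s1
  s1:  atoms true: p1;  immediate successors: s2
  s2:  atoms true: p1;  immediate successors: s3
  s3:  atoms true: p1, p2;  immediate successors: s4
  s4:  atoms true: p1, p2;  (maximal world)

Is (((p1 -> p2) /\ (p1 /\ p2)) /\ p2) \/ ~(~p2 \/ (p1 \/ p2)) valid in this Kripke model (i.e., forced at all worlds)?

No

Not every world: s0 ||-/- (((p1 -> p2) /\ (p1 /\ p2)) /\ p2) \/ ~(~p2 \/ (p1 \/ p2)).
s0 ||-/- (((p1 -> p2) /\ (p1 /\ p2)) /\ p2) \/ ~(~p2 \/ (p1 \/ p2)): neither disjunct is forced at s0.
s0 ||-/- ((p1 -> p2) /\ (p1 /\ p2)) /\ p2 since s0 fails (p1 -> p2) /\ (p1 /\ p2).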